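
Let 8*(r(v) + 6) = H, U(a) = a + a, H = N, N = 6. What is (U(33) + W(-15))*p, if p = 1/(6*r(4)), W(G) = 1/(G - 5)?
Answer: -1319/630 ≈ -2.0937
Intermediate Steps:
W(G) = 1/(-5 + G)
H = 6
U(a) = 2*a
r(v) = -21/4 (r(v) = -6 + (⅛)*6 = -6 + ¾ = -21/4)
p = -2/63 (p = 1/(6*(-21/4)) = 1/(-63/2) = -2/63 ≈ -0.031746)
(U(33) + W(-15))*p = (2*33 + 1/(-5 - 15))*(-2/63) = (66 + 1/(-20))*(-2/63) = (66 - 1/20)*(-2/63) = (1319/20)*(-2/63) = -1319/630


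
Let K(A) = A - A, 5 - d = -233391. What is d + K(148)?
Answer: 233396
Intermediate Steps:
d = 233396 (d = 5 - 1*(-233391) = 5 + 233391 = 233396)
K(A) = 0
d + K(148) = 233396 + 0 = 233396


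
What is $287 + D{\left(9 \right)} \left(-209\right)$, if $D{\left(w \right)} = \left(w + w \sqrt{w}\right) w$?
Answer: $-67429$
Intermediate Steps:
$D{\left(w \right)} = w \left(w + w^{\frac{3}{2}}\right)$ ($D{\left(w \right)} = \left(w + w^{\frac{3}{2}}\right) w = w \left(w + w^{\frac{3}{2}}\right)$)
$287 + D{\left(9 \right)} \left(-209\right) = 287 + \left(9^{2} + 9^{\frac{5}{2}}\right) \left(-209\right) = 287 + \left(81 + 243\right) \left(-209\right) = 287 + 324 \left(-209\right) = 287 - 67716 = -67429$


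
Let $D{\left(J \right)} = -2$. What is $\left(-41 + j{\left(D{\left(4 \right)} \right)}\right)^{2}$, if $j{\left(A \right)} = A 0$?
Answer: $1681$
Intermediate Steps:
$j{\left(A \right)} = 0$
$\left(-41 + j{\left(D{\left(4 \right)} \right)}\right)^{2} = \left(-41 + 0\right)^{2} = \left(-41\right)^{2} = 1681$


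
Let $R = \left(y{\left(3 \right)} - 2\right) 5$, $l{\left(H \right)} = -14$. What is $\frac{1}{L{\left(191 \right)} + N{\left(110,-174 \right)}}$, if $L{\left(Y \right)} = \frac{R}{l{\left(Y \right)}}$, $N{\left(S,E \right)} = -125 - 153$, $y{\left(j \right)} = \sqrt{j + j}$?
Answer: $- \frac{9058}{2511629} + \frac{35 \sqrt{6}}{7534887} \approx -0.003595$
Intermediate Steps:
$y{\left(j \right)} = \sqrt{2} \sqrt{j}$ ($y{\left(j \right)} = \sqrt{2 j} = \sqrt{2} \sqrt{j}$)
$N{\left(S,E \right)} = -278$
$R = -10 + 5 \sqrt{6}$ ($R = \left(\sqrt{2} \sqrt{3} - 2\right) 5 = \left(\sqrt{6} - 2\right) 5 = \left(-2 + \sqrt{6}\right) 5 = -10 + 5 \sqrt{6} \approx 2.2474$)
$L{\left(Y \right)} = \frac{5}{7} - \frac{5 \sqrt{6}}{14}$ ($L{\left(Y \right)} = \frac{-10 + 5 \sqrt{6}}{-14} = \left(-10 + 5 \sqrt{6}\right) \left(- \frac{1}{14}\right) = \frac{5}{7} - \frac{5 \sqrt{6}}{14}$)
$\frac{1}{L{\left(191 \right)} + N{\left(110,-174 \right)}} = \frac{1}{\left(\frac{5}{7} - \frac{5 \sqrt{6}}{14}\right) - 278} = \frac{1}{- \frac{1941}{7} - \frac{5 \sqrt{6}}{14}}$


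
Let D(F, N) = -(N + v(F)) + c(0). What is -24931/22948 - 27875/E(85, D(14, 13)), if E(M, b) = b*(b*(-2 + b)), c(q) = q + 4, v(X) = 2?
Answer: 600459037/36097204 ≈ 16.634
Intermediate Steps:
c(q) = 4 + q
D(F, N) = 2 - N (D(F, N) = -(N + 2) + (4 + 0) = -(2 + N) + 4 = (-2 - N) + 4 = 2 - N)
E(M, b) = b²*(-2 + b)
-24931/22948 - 27875/E(85, D(14, 13)) = -24931/22948 - 27875*1/((-2 + (2 - 1*13))*(2 - 1*13)²) = -24931*1/22948 - 27875*1/((-2 + (2 - 13))*(2 - 13)²) = -24931/22948 - 27875*1/(121*(-2 - 11)) = -24931/22948 - 27875/(121*(-13)) = -24931/22948 - 27875/(-1573) = -24931/22948 - 27875*(-1/1573) = -24931/22948 + 27875/1573 = 600459037/36097204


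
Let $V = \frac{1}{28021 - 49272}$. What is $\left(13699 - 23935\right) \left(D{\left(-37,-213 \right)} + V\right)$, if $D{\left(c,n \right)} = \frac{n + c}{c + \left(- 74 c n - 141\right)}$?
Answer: $- \frac{12102478302}{3099309593} \approx -3.9049$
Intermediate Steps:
$D{\left(c,n \right)} = \frac{c + n}{-141 + c - 74 c n}$ ($D{\left(c,n \right)} = \frac{c + n}{c - \left(141 + 74 c n\right)} = \frac{c + n}{-141 + c - 74 c n}$)
$V = - \frac{1}{21251}$ ($V = \frac{1}{-21251} = - \frac{1}{21251} \approx -4.7057 \cdot 10^{-5}$)
$\left(13699 - 23935\right) \left(D{\left(-37,-213 \right)} + V\right) = \left(13699 - 23935\right) \left(\frac{\left(-1\right) \left(-37\right) - -213}{141 - -37 + 74 \left(-37\right) \left(-213\right)} - \frac{1}{21251}\right) = - 10236 \left(\frac{37 + 213}{141 + 37 + 583194} - \frac{1}{21251}\right) = - 10236 \left(\frac{1}{583372} \cdot 250 - \frac{1}{21251}\right) = - 10236 \left(\frac{125}{291686} - \frac{1}{21251}\right) = \left(-10236\right) \frac{2364689}{6198619186} = - \frac{12102478302}{3099309593}$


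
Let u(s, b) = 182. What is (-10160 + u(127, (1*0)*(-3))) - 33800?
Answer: -43778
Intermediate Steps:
(-10160 + u(127, (1*0)*(-3))) - 33800 = (-10160 + 182) - 33800 = -9978 - 33800 = -43778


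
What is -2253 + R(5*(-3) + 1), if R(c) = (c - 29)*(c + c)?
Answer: -1049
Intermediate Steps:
R(c) = 2*c*(-29 + c) (R(c) = (-29 + c)*(2*c) = 2*c*(-29 + c))
-2253 + R(5*(-3) + 1) = -2253 + 2*(5*(-3) + 1)*(-29 + (5*(-3) + 1)) = -2253 + 2*(-15 + 1)*(-29 + (-15 + 1)) = -2253 + 2*(-14)*(-29 - 14) = -2253 + 2*(-14)*(-43) = -2253 + 1204 = -1049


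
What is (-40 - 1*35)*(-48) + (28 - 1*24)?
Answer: 3604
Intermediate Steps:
(-40 - 1*35)*(-48) + (28 - 1*24) = (-40 - 35)*(-48) + (28 - 24) = -75*(-48) + 4 = 3600 + 4 = 3604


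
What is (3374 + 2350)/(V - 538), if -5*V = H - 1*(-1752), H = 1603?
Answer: -1908/403 ≈ -4.7345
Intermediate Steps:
V = -671 (V = -(1603 - 1*(-1752))/5 = -(1603 + 1752)/5 = -⅕*3355 = -671)
(3374 + 2350)/(V - 538) = (3374 + 2350)/(-671 - 538) = 5724/(-1209) = 5724*(-1/1209) = -1908/403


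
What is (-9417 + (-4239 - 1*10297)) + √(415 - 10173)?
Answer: -23953 + I*√9758 ≈ -23953.0 + 98.783*I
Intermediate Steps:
(-9417 + (-4239 - 1*10297)) + √(415 - 10173) = (-9417 + (-4239 - 10297)) + √(-9758) = (-9417 - 14536) + I*√9758 = -23953 + I*√9758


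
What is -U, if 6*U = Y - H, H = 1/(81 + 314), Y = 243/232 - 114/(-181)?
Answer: -27778253/99521040 ≈ -0.27912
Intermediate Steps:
Y = 70431/41992 (Y = 243*(1/232) - 114*(-1/181) = 243/232 + 114/181 = 70431/41992 ≈ 1.6772)
H = 1/395 ≈ 0.0025316
U = 27778253/99521040 (U = (70431/41992 - 1*1/395)/6 = (70431/41992 - 1/395)/6 = (⅙)*(27778253/16586840) = 27778253/99521040 ≈ 0.27912)
-U = -1*27778253/99521040 = -27778253/99521040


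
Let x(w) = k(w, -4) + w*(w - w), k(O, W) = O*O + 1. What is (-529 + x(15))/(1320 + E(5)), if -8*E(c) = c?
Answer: -2424/10555 ≈ -0.22965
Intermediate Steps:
k(O, W) = 1 + O**2 (k(O, W) = O**2 + 1 = 1 + O**2)
E(c) = -c/8
x(w) = 1 + w**2 (x(w) = (1 + w**2) + w*(w - w) = (1 + w**2) + w*0 = (1 + w**2) + 0 = 1 + w**2)
(-529 + x(15))/(1320 + E(5)) = (-529 + (1 + 15**2))/(1320 - 1/8*5) = (-529 + (1 + 225))/(1320 - 5/8) = (-529 + 226)/(10555/8) = (8/10555)*(-303) = -2424/10555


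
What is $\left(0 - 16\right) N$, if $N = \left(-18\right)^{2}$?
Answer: $-5184$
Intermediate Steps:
$N = 324$
$\left(0 - 16\right) N = \left(0 - 16\right) 324 = \left(-16\right) 324 = -5184$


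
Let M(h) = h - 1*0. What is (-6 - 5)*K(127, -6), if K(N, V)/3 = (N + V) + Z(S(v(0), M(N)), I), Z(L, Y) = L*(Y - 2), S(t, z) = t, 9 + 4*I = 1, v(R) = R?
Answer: -3993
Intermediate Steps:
I = -2 (I = -9/4 + (1/4)*1 = -9/4 + 1/4 = -2)
M(h) = h (M(h) = h + 0 = h)
Z(L, Y) = L*(-2 + Y)
K(N, V) = 3*N + 3*V (K(N, V) = 3*((N + V) + 0*(-2 - 2)) = 3*((N + V) + 0*(-4)) = 3*((N + V) + 0) = 3*(N + V) = 3*N + 3*V)
(-6 - 5)*K(127, -6) = (-6 - 5)*(3*127 + 3*(-6)) = -11*(381 - 18) = -11*363 = -3993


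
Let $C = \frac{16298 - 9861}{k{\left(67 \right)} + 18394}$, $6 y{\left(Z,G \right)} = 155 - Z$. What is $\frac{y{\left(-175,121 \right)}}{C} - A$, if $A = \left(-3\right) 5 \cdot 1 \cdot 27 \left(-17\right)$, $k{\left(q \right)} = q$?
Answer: $- \frac{43303390}{6437} \approx -6727.3$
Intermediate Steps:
$y{\left(Z,G \right)} = \frac{155}{6} - \frac{Z}{6}$ ($y{\left(Z,G \right)} = \frac{155 - Z}{6} = \frac{155}{6} - \frac{Z}{6}$)
$C = \frac{6437}{18461}$ ($C = \frac{16298 - 9861}{67 + 18394} = \frac{6437}{18461} \approx 0.34868$)
$A = 6885$ ($A = \left(-15\right) 1 \cdot 27 \left(-17\right) = \left(-15\right) 27 \left(-17\right) = \left(-405\right) \left(-17\right) = 6885$)
$\frac{y{\left(-175,121 \right)}}{C} - A = \frac{\frac{155}{6} - - \frac{175}{6}}{\frac{6437}{18461}} - 6885 = \left(\frac{155}{6} + \frac{175}{6}\right) \frac{18461}{6437} - 6885 = 55 \cdot \frac{18461}{6437} - 6885 = \frac{1015355}{6437} - 6885 = - \frac{43303390}{6437}$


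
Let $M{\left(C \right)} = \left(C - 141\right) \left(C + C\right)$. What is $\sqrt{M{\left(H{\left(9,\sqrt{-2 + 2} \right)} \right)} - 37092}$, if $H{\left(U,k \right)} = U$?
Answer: $2 i \sqrt{9867} \approx 198.67 i$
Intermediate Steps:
$M{\left(C \right)} = 2 C \left(-141 + C\right)$ ($M{\left(C \right)} = \left(-141 + C\right) 2 C = 2 C \left(-141 + C\right)$)
$\sqrt{M{\left(H{\left(9,\sqrt{-2 + 2} \right)} \right)} - 37092} = \sqrt{2 \cdot 9 \left(-141 + 9\right) - 37092} = \sqrt{2 \cdot 9 \left(-132\right) - 37092} = \sqrt{-2376 - 37092} = \sqrt{-39468} = 2 i \sqrt{9867}$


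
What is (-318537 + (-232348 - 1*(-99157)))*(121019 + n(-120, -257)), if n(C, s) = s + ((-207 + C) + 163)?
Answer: -54477493344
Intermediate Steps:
n(C, s) = -44 + C + s (n(C, s) = s + (-44 + C) = -44 + C + s)
(-318537 + (-232348 - 1*(-99157)))*(121019 + n(-120, -257)) = (-318537 + (-232348 - 1*(-99157)))*(121019 + (-44 - 120 - 257)) = (-318537 + (-232348 + 99157))*(121019 - 421) = (-318537 - 133191)*120598 = -451728*120598 = -54477493344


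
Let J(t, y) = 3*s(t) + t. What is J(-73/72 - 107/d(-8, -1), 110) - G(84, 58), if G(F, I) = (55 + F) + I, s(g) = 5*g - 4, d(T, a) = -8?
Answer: -101/9 ≈ -11.222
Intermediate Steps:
s(g) = -4 + 5*g
G(F, I) = 55 + F + I
J(t, y) = -12 + 16*t (J(t, y) = 3*(-4 + 5*t) + t = (-12 + 15*t) + t = -12 + 16*t)
J(-73/72 - 107/d(-8, -1), 110) - G(84, 58) = (-12 + 16*(-73/72 - 107/(-8))) - (55 + 84 + 58) = (-12 + 16*(-73*1/72 - 107*(-1/8))) - 1*197 = (-12 + 16*(-73/72 + 107/8)) - 197 = (-12 + 16*(445/36)) - 197 = (-12 + 1780/9) - 197 = 1672/9 - 197 = -101/9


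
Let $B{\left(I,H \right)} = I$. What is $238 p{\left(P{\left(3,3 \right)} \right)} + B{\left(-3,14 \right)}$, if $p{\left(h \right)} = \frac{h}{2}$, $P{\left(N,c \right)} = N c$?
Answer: $1068$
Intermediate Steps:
$p{\left(h \right)} = \frac{h}{2}$ ($p{\left(h \right)} = h \frac{1}{2} = \frac{h}{2}$)
$238 p{\left(P{\left(3,3 \right)} \right)} + B{\left(-3,14 \right)} = 238 \frac{3 \cdot 3}{2} - 3 = 238 \cdot \frac{1}{2} \cdot 9 - 3 = 238 \cdot \frac{9}{2} - 3 = 1071 - 3 = 1068$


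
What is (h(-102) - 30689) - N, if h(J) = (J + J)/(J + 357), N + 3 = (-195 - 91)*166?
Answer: 83946/5 ≈ 16789.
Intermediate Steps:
N = -47479 (N = -3 + (-195 - 91)*166 = -3 - 286*166 = -3 - 47476 = -47479)
h(J) = 2*J/(357 + J) (h(J) = (2*J)/(357 + J) = 2*J/(357 + J))
(h(-102) - 30689) - N = (2*(-102)/(357 - 102) - 30689) - 1*(-47479) = (2*(-102)/255 - 30689) + 47479 = (2*(-102)*(1/255) - 30689) + 47479 = (-⅘ - 30689) + 47479 = -153449/5 + 47479 = 83946/5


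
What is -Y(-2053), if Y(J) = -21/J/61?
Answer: -21/125233 ≈ -0.00016769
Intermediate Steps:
Y(J) = -21/(61*J) (Y(J) = -21/J*(1/61) = -21/(61*J))
-Y(-2053) = -(-21)/(61*(-2053)) = -(-21)*(-1)/(61*2053) = -1*21/125233 = -21/125233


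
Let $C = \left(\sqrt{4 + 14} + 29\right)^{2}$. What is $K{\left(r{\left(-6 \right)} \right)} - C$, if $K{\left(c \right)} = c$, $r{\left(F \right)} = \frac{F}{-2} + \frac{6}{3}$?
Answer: $-854 - 174 \sqrt{2} \approx -1100.1$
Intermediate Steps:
$r{\left(F \right)} = 2 - \frac{F}{2}$ ($r{\left(F \right)} = F \left(- \frac{1}{2}\right) + 6 \cdot \frac{1}{3} = - \frac{F}{2} + 2 = 2 - \frac{F}{2}$)
$C = \left(29 + 3 \sqrt{2}\right)^{2}$ ($C = \left(\sqrt{18} + 29\right)^{2} = \left(3 \sqrt{2} + 29\right)^{2} = \left(29 + 3 \sqrt{2}\right)^{2} \approx 1105.1$)
$K{\left(r{\left(-6 \right)} \right)} - C = \left(2 - -3\right) - \left(859 + 174 \sqrt{2}\right) = \left(2 + 3\right) - \left(859 + 174 \sqrt{2}\right) = 5 - \left(859 + 174 \sqrt{2}\right) = -854 - 174 \sqrt{2}$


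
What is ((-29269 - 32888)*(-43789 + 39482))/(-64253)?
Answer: -267710199/64253 ≈ -4166.5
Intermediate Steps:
((-29269 - 32888)*(-43789 + 39482))/(-64253) = -62157*(-4307)*(-1/64253) = 267710199*(-1/64253) = -267710199/64253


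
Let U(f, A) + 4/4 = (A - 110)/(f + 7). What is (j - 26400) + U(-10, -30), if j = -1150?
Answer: -82513/3 ≈ -27504.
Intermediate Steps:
U(f, A) = -1 + (-110 + A)/(7 + f) (U(f, A) = -1 + (A - 110)/(f + 7) = -1 + (-110 + A)/(7 + f))
(j - 26400) + U(-10, -30) = (-1150 - 26400) + (-117 - 30 - 1*(-10))/(7 - 10) = -27550 + (-117 - 30 + 10)/(-3) = -27550 - ⅓*(-137) = -27550 + 137/3 = -82513/3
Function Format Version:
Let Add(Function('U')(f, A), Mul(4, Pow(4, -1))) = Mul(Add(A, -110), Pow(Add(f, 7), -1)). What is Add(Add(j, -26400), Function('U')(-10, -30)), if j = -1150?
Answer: Rational(-82513, 3) ≈ -27504.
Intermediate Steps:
Function('U')(f, A) = Add(-1, Mul(Pow(Add(7, f), -1), Add(-110, A))) (Function('U')(f, A) = Add(-1, Mul(Add(A, -110), Pow(Add(f, 7), -1))) = Add(-1, Mul(Add(-110, A), Pow(Add(7, f), -1))) = Add(-1, Mul(Pow(Add(7, f), -1), Add(-110, A))))
Add(Add(j, -26400), Function('U')(-10, -30)) = Add(Add(-1150, -26400), Mul(Pow(Add(7, -10), -1), Add(-117, -30, Mul(-1, -10)))) = Add(-27550, Mul(Pow(-3, -1), Add(-117, -30, 10))) = Add(-27550, Mul(Rational(-1, 3), -137)) = Add(-27550, Rational(137, 3)) = Rational(-82513, 3)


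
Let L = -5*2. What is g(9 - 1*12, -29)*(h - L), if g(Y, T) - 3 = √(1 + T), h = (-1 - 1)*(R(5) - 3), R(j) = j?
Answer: 18 + 12*I*√7 ≈ 18.0 + 31.749*I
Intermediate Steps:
L = -10
h = -4 (h = (-1 - 1)*(5 - 3) = -2*2 = -4)
g(Y, T) = 3 + √(1 + T)
g(9 - 1*12, -29)*(h - L) = (3 + √(1 - 29))*(-4 - 1*(-10)) = (3 + √(-28))*(-4 + 10) = (3 + 2*I*√7)*6 = 18 + 12*I*√7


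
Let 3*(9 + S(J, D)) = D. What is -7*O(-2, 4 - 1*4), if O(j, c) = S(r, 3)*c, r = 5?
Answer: 0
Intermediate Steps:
S(J, D) = -9 + D/3
O(j, c) = -8*c (O(j, c) = (-9 + (⅓)*3)*c = (-9 + 1)*c = -8*c)
-7*O(-2, 4 - 1*4) = -(-56)*(4 - 1*4) = -(-56)*(4 - 4) = -(-56)*0 = -7*0 = 0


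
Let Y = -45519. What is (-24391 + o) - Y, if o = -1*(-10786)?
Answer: 31914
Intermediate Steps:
o = 10786
(-24391 + o) - Y = (-24391 + 10786) - 1*(-45519) = -13605 + 45519 = 31914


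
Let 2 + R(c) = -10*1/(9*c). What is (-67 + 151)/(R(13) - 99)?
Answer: -9828/11827 ≈ -0.83098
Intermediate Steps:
R(c) = -2 - 10/(9*c) (R(c) = -2 - 10*1/(9*c) = -2 - 10/(9*c))
(-67 + 151)/(R(13) - 99) = (-67 + 151)/((-2 - 10/9/13) - 99) = 84/((-2 - 10/9*1/13) - 99) = 84/((-2 - 10/117) - 99) = 84/(-244/117 - 99) = 84/(-11827/117) = -117/11827*84 = -9828/11827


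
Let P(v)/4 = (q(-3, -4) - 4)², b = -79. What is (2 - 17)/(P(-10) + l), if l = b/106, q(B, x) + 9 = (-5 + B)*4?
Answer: -1590/858521 ≈ -0.0018520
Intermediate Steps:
q(B, x) = -29 + 4*B (q(B, x) = -9 + (-5 + B)*4 = -9 + (-20 + 4*B) = -29 + 4*B)
l = -79/106 ≈ -0.74528
P(v) = 8100 (P(v) = 4*((-29 + 4*(-3)) - 4)² = 4*((-29 - 12) - 4)² = 4*(-41 - 4)² = 4*(-45)² = 4*2025 = 8100)
(2 - 17)/(P(-10) + l) = (2 - 17)/(8100 - 79/106) = -15/858521/106 = -15*106/858521 = -1590/858521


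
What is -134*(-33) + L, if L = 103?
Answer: 4525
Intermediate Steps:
-134*(-33) + L = -134*(-33) + 103 = 4422 + 103 = 4525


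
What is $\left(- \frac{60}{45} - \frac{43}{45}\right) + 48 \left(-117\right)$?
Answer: $- \frac{252823}{45} \approx -5618.3$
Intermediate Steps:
$\left(- \frac{60}{45} - \frac{43}{45}\right) + 48 \left(-117\right) = \left(\left(-60\right) \frac{1}{45} - \frac{43}{45}\right) - 5616 = \left(- \frac{4}{3} - \frac{43}{45}\right) - 5616 = - \frac{103}{45} - 5616 = - \frac{252823}{45}$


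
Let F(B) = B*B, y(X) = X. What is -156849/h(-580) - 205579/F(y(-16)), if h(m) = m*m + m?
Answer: -5756474427/7164160 ≈ -803.51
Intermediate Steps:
h(m) = m + m² (h(m) = m² + m = m + m²)
F(B) = B²
-156849/h(-580) - 205579/F(y(-16)) = -156849*(-1/(580*(1 - 580))) - 205579/((-16)²) = -156849/((-580*(-579))) - 205579/256 = -156849/335820 - 205579*1/256 = -156849*1/335820 - 205579/256 = -52283/111940 - 205579/256 = -5756474427/7164160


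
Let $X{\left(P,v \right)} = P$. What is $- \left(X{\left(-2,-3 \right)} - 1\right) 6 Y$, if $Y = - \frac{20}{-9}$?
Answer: $40$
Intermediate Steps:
$Y = \frac{20}{9}$ ($Y = \left(-20\right) \left(- \frac{1}{9}\right) = \frac{20}{9} \approx 2.2222$)
$- \left(X{\left(-2,-3 \right)} - 1\right) 6 Y = - \left(-2 - 1\right) 6 \cdot \frac{20}{9} = - \left(-3\right) 6 \cdot \frac{20}{9} = \left(-1\right) \left(-18\right) \frac{20}{9} = 18 \cdot \frac{20}{9} = 40$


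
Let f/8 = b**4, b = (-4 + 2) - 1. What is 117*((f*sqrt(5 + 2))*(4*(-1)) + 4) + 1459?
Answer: 1927 - 303264*sqrt(7) ≈ -8.0043e+5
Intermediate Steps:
b = -3 (b = -2 - 1 = -3)
f = 648 (f = 8*(-3)**4 = 8*81 = 648)
117*((f*sqrt(5 + 2))*(4*(-1)) + 4) + 1459 = 117*((648*sqrt(5 + 2))*(4*(-1)) + 4) + 1459 = 117*((648*sqrt(7))*(-4) + 4) + 1459 = 117*(-2592*sqrt(7) + 4) + 1459 = 117*(4 - 2592*sqrt(7)) + 1459 = (468 - 303264*sqrt(7)) + 1459 = 1927 - 303264*sqrt(7)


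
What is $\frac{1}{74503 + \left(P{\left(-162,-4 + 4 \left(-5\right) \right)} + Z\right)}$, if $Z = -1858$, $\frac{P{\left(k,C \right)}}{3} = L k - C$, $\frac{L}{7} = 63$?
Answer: $- \frac{1}{141609} \approx -7.0617 \cdot 10^{-6}$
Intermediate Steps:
$L = 441$ ($L = 7 \cdot 63 = 441$)
$P{\left(k,C \right)} = - 3 C + 1323 k$ ($P{\left(k,C \right)} = 3 \left(441 k - C\right) = 3 \left(- C + 441 k\right) = - 3 C + 1323 k$)
$\frac{1}{74503 + \left(P{\left(-162,-4 + 4 \left(-5\right) \right)} + Z\right)} = \frac{1}{74503 - \left(216184 + 3 \left(-4 + 4 \left(-5\right)\right)\right)} = \frac{1}{74503 - \left(216184 + 3 \left(-4 - 20\right)\right)} = \frac{1}{74503 - 216112} = \frac{1}{-141609} = - \frac{1}{141609}$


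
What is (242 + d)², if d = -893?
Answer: 423801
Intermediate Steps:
(242 + d)² = (242 - 893)² = (-651)² = 423801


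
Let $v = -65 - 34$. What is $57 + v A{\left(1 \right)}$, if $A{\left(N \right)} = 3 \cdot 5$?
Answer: $-1428$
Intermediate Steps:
$A{\left(N \right)} = 15$
$v = -99$
$57 + v A{\left(1 \right)} = 57 - 1485 = -1428$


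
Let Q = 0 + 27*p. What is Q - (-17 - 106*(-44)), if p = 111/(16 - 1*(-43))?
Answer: -271176/59 ≈ -4596.2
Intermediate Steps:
p = 111/59 (p = 111/(16 + 43) = 111/59 ≈ 1.8814)
Q = 2997/59 (Q = 0 + 27*(111/59) = 0 + 2997/59 = 2997/59 ≈ 50.797)
Q - (-17 - 106*(-44)) = 2997/59 - (-17 - 106*(-44)) = 2997/59 - (-17 + 4664) = 2997/59 - 1*4647 = 2997/59 - 4647 = -271176/59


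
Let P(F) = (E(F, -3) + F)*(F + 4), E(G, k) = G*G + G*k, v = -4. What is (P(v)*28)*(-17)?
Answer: 0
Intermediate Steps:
E(G, k) = G² + G*k
P(F) = (4 + F)*(F + F*(-3 + F)) (P(F) = (F*(F - 3) + F)*(F + 4) = (F*(-3 + F) + F)*(4 + F) = (F + F*(-3 + F))*(4 + F) = (4 + F)*(F + F*(-3 + F)))
(P(v)*28)*(-17) = (-4*(-8 + (-4)² + 2*(-4))*28)*(-17) = (-4*(-8 + 16 - 8)*28)*(-17) = (-4*0*28)*(-17) = (0*28)*(-17) = 0*(-17) = 0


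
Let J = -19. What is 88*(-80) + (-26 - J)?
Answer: -7047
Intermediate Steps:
88*(-80) + (-26 - J) = 88*(-80) + (-26 - 1*(-19)) = -7040 + (-26 + 19) = -7040 - 7 = -7047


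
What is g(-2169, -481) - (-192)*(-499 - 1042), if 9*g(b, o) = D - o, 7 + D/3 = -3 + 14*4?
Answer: -2662229/9 ≈ -2.9580e+5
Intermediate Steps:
D = 138 (D = -21 + 3*(-3 + 14*4) = -21 + 3*(-3 + 56) = -21 + 3*53 = -21 + 159 = 138)
g(b, o) = 46/3 - o/9 (g(b, o) = (138 - o)/9 = 46/3 - o/9)
g(-2169, -481) - (-192)*(-499 - 1042) = (46/3 - ⅑*(-481)) - (-192)*(-499 - 1042) = (46/3 + 481/9) - (-192)*(-1541) = 619/9 - 1*295872 = 619/9 - 295872 = -2662229/9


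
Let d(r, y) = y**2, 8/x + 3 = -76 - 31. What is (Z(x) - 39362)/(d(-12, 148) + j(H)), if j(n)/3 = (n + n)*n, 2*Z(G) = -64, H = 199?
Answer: -19697/129755 ≈ -0.15180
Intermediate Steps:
x = -4/55 (x = 8/(-3 + (-76 - 31)) = 8/(-3 - 107) = 8/(-110) = 8*(-1/110) = -4/55 ≈ -0.072727)
Z(G) = -32 (Z(G) = (1/2)*(-64) = -32)
j(n) = 6*n**2 (j(n) = 3*((n + n)*n) = 3*((2*n)*n) = 3*(2*n**2) = 6*n**2)
(Z(x) - 39362)/(d(-12, 148) + j(H)) = (-32 - 39362)/(148**2 + 6*199**2) = -39394/(21904 + 6*39601) = -39394/(21904 + 237606) = -39394/259510 = -39394*1/259510 = -19697/129755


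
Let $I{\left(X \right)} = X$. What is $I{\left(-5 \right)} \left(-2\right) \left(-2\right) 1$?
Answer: $-20$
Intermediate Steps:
$I{\left(-5 \right)} \left(-2\right) \left(-2\right) 1 = - 5 \left(-2\right) \left(-2\right) 1 = - 5 \cdot 4 \cdot 1 = \left(-5\right) 4 = -20$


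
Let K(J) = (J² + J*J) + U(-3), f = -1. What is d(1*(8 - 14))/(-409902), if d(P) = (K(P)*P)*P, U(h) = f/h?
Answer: -434/68317 ≈ -0.0063527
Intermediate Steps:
U(h) = -1/h
K(J) = ⅓ + 2*J² (K(J) = (J² + J*J) - 1/(-3) = (J² + J²) - 1*(-⅓) = 2*J² + ⅓ = ⅓ + 2*J²)
d(P) = P²*(⅓ + 2*P²) (d(P) = ((⅓ + 2*P²)*P)*P = (P*(⅓ + 2*P²))*P = P²*(⅓ + 2*P²))
d(1*(8 - 14))/(-409902) = (2*(1*(8 - 14))⁴ + (1*(8 - 14))²/3)/(-409902) = (2*(1*(-6))⁴ + (1*(-6))²/3)*(-1/409902) = (2*(-6)⁴ + (⅓)*(-6)²)*(-1/409902) = (2*1296 + (⅓)*36)*(-1/409902) = (2592 + 12)*(-1/409902) = 2604*(-1/409902) = -434/68317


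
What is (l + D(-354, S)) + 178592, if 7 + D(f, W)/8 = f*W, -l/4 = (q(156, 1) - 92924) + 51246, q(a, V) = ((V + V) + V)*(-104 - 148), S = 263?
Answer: -396544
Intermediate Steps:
q(a, V) = -756*V (q(a, V) = (2*V + V)*(-252) = (3*V)*(-252) = -756*V)
l = 169736 (l = -4*((-756*1 - 92924) + 51246) = -4*((-756 - 92924) + 51246) = -4*(-93680 + 51246) = -4*(-42434) = 169736)
D(f, W) = -56 + 8*W*f (D(f, W) = -56 + 8*(f*W) = -56 + 8*(W*f) = -56 + 8*W*f)
(l + D(-354, S)) + 178592 = (169736 + (-56 + 8*263*(-354))) + 178592 = (169736 + (-56 - 744816)) + 178592 = (169736 - 744872) + 178592 = -575136 + 178592 = -396544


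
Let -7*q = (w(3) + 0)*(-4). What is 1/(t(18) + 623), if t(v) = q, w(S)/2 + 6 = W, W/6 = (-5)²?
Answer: 7/5513 ≈ 0.0012697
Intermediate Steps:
W = 150 (W = 6*(-5)² = 6*25 = 150)
w(S) = 288 (w(S) = -12 + 2*150 = -12 + 300 = 288)
q = 1152/7 (q = -(288 + 0)*(-4)/7 = -288*(-4)/7 = -⅐*(-1152) = 1152/7 ≈ 164.57)
t(v) = 1152/7
1/(t(18) + 623) = 1/(1152/7 + 623) = 1/(5513/7) = 7/5513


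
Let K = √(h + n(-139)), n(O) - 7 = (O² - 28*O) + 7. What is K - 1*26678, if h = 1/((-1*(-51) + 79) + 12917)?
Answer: -26678 + √3953797715490/13047 ≈ -26526.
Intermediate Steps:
h = 1/13047 (h = 1/((51 + 79) + 12917) = 1/(130 + 12917) = 1/13047 ≈ 7.6646e-5)
n(O) = 14 + O² - 28*O (n(O) = 7 + ((O² - 28*O) + 7) = 7 + (7 + O² - 28*O) = 14 + O² - 28*O)
K = √3953797715490/13047 (K = √(1/13047 + (14 + (-139)² - 28*(-139))) = √(1/13047 + (14 + 19321 + 3892)) = √(1/13047 + 23227) = √(303042670/13047) = √3953797715490/13047 ≈ 152.40)
K - 1*26678 = √3953797715490/13047 - 1*26678 = √3953797715490/13047 - 26678 = -26678 + √3953797715490/13047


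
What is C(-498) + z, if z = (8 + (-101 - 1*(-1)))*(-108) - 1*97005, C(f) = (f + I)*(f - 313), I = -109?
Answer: 405208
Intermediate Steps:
C(f) = (-313 + f)*(-109 + f) (C(f) = (f - 109)*(f - 313) = (-109 + f)*(-313 + f) = (-313 + f)*(-109 + f))
z = -87069 (z = (8 + (-101 + 1))*(-108) - 97005 = (8 - 100)*(-108) - 97005 = -92*(-108) - 97005 = 9936 - 97005 = -87069)
C(-498) + z = (34117 + (-498)² - 422*(-498)) - 87069 = (34117 + 248004 + 210156) - 87069 = 492277 - 87069 = 405208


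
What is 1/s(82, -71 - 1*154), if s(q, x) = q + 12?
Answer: 1/94 ≈ 0.010638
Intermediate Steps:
s(q, x) = 12 + q
1/s(82, -71 - 1*154) = 1/(12 + 82) = 1/94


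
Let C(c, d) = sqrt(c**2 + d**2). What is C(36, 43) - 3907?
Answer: -3907 + sqrt(3145) ≈ -3850.9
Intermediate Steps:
C(36, 43) - 3907 = sqrt(36**2 + 43**2) - 3907 = sqrt(1296 + 1849) - 3907 = sqrt(3145) - 3907 = -3907 + sqrt(3145)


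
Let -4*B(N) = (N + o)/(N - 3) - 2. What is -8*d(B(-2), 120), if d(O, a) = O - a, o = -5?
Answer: 4794/5 ≈ 958.80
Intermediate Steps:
B(N) = 1/2 - (-5 + N)/(4*(-3 + N)) (B(N) = -((N - 5)/(N - 3) - 2)/4 = -((-5 + N)/(-3 + N) - 2)/4 = -(-2 + (-5 + N)/(-3 + N))/4 = 1/2 - (-5 + N)/(4*(-3 + N)))
-8*d(B(-2), 120) = -8*((-1 - 2)/(4*(-3 - 2)) - 1*120) = -8*((1/4)*(-3)/(-5) - 120) = -8*((1/4)*(-1/5)*(-3) - 120) = -8*(3/20 - 120) = -8*(-2397/20) = 4794/5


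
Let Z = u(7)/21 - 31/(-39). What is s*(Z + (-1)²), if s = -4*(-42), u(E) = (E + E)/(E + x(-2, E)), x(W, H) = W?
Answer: 21056/65 ≈ 323.94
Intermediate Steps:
u(E) = 2*E/(-2 + E) (u(E) = (E + E)/(E - 2) = (2*E)/(-2 + E) = 2*E/(-2 + E))
Z = 181/195 (Z = (2*7/(-2 + 7))/21 - 31/(-39) = (2*7/5)*(1/21) - 31*(-1/39) = (2*7*(⅕))*(1/21) + 31/39 = (14/5)*(1/21) + 31/39 = 2/15 + 31/39 = 181/195 ≈ 0.92821)
s = 168
s*(Z + (-1)²) = 168*(181/195 + (-1)²) = 168*(181/195 + 1) = 168*(376/195) = 21056/65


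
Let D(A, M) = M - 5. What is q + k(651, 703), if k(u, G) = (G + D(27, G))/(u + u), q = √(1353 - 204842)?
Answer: 467/434 + I*√203489 ≈ 1.076 + 451.1*I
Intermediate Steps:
D(A, M) = -5 + M
q = I*√203489 (q = √(-203489) = I*√203489 ≈ 451.1*I)
k(u, G) = (-5 + 2*G)/(2*u) (k(u, G) = (G + (-5 + G))/(u + u) = (-5 + 2*G)/((2*u)) = (-5 + 2*G)*(1/(2*u)) = (-5 + 2*G)/(2*u))
q + k(651, 703) = I*√203489 + (-5/2 + 703)/651 = I*√203489 + (1/651)*(1401/2) = I*√203489 + 467/434 = 467/434 + I*√203489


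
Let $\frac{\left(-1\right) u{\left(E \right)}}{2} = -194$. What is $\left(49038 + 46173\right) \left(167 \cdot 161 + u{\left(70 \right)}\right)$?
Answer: $2596880025$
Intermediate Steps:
$u{\left(E \right)} = 388$ ($u{\left(E \right)} = \left(-2\right) \left(-194\right) = 388$)
$\left(49038 + 46173\right) \left(167 \cdot 161 + u{\left(70 \right)}\right) = \left(49038 + 46173\right) \left(167 \cdot 161 + 388\right) = 95211 \left(26887 + 388\right) = 95211 \cdot 27275 = 2596880025$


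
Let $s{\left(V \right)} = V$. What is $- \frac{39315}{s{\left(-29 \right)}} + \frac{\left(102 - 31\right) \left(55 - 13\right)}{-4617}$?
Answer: $\frac{60476959}{44631} \approx 1355.0$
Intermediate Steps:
$- \frac{39315}{s{\left(-29 \right)}} + \frac{\left(102 - 31\right) \left(55 - 13\right)}{-4617} = - \frac{39315}{-29} + \frac{\left(102 - 31\right) \left(55 - 13\right)}{-4617} = \left(-39315\right) \left(- \frac{1}{29}\right) + 71 \cdot 42 \left(- \frac{1}{4617}\right) = \frac{39315}{29} + 2982 \left(- \frac{1}{4617}\right) = \frac{39315}{29} - \frac{994}{1539} = \frac{60476959}{44631}$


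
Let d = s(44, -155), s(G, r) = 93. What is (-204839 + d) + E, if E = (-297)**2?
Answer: -116537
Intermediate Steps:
d = 93
E = 88209
(-204839 + d) + E = (-204839 + 93) + 88209 = -204746 + 88209 = -116537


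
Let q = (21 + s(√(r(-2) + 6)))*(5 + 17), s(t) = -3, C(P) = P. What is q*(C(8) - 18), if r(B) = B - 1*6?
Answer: -3960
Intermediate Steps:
r(B) = -6 + B (r(B) = B - 6 = -6 + B)
q = 396 (q = (21 - 3)*(5 + 17) = 18*22 = 396)
q*(C(8) - 18) = 396*(8 - 18) = 396*(-10) = -3960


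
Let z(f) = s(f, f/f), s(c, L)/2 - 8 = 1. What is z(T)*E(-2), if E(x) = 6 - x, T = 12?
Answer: 144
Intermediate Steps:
s(c, L) = 18 (s(c, L) = 16 + 2*1 = 16 + 2 = 18)
z(f) = 18
z(T)*E(-2) = 18*(6 - 1*(-2)) = 18*(6 + 2) = 18*8 = 144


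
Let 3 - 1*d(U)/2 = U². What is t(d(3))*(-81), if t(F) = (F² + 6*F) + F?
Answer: -4860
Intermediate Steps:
d(U) = 6 - 2*U²
t(F) = F² + 7*F
t(d(3))*(-81) = ((6 - 2*3²)*(7 + (6 - 2*3²)))*(-81) = ((6 - 2*9)*(7 + (6 - 2*9)))*(-81) = ((6 - 18)*(7 + (6 - 18)))*(-81) = -12*(7 - 12)*(-81) = -12*(-5)*(-81) = 60*(-81) = -4860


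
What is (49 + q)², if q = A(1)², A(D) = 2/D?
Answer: 2809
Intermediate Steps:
q = 4 (q = (2/1)² = (2*1)² = 2² = 4)
(49 + q)² = (49 + 4)² = 53² = 2809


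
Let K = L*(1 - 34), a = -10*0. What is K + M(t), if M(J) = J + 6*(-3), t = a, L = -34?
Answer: 1104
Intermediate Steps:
a = 0
K = 1122 (K = -34*(1 - 34) = -34*(-33) = 1122)
t = 0
M(J) = -18 + J (M(J) = J - 18 = -18 + J)
K + M(t) = 1122 + (-18 + 0) = 1122 - 18 = 1104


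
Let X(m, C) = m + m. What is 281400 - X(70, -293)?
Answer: 281260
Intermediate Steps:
X(m, C) = 2*m
281400 - X(70, -293) = 281400 - 2*70 = 281400 - 1*140 = 281400 - 140 = 281260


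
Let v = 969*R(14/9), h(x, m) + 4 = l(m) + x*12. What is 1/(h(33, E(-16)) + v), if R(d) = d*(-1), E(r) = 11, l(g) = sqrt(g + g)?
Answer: -5019/5597759 - 9*sqrt(22)/11195518 ≈ -0.00090038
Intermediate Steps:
l(g) = sqrt(2)*sqrt(g) (l(g) = sqrt(2*g) = sqrt(2)*sqrt(g))
R(d) = -d
h(x, m) = -4 + 12*x + sqrt(2)*sqrt(m) (h(x, m) = -4 + (sqrt(2)*sqrt(m) + x*12) = -4 + (sqrt(2)*sqrt(m) + 12*x) = -4 + (12*x + sqrt(2)*sqrt(m)) = -4 + 12*x + sqrt(2)*sqrt(m))
v = -4522/3 (v = 969*(-14/9) = -4522/3 ≈ -1507.3)
1/(h(33, E(-16)) + v) = 1/((-4 + 12*33 + sqrt(2)*sqrt(11)) - 4522/3) = 1/((-4 + 396 + sqrt(22)) - 4522/3) = 1/((392 + sqrt(22)) - 4522/3) = 1/(-3346/3 + sqrt(22))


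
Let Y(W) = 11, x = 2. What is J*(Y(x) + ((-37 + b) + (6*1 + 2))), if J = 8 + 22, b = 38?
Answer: 600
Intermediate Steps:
J = 30
J*(Y(x) + ((-37 + b) + (6*1 + 2))) = 30*(11 + ((-37 + 38) + (6*1 + 2))) = 30*(11 + (1 + (6 + 2))) = 30*(11 + (1 + 8)) = 30*(11 + 9) = 30*20 = 600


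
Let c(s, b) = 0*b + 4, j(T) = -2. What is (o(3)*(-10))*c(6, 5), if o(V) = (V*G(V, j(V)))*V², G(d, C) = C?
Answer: 2160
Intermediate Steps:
c(s, b) = 4 (c(s, b) = 0 + 4 = 4)
o(V) = -2*V³ (o(V) = (V*(-2))*V² = (-2*V)*V² = -2*V³)
(o(3)*(-10))*c(6, 5) = (-2*3³*(-10))*4 = (-2*27*(-10))*4 = -54*(-10)*4 = 540*4 = 2160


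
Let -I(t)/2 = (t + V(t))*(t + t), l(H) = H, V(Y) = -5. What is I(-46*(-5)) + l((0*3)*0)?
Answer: -207000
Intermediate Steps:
I(t) = -4*t*(-5 + t) (I(t) = -2*(t - 5)*(t + t) = -2*(-5 + t)*2*t = -4*t*(-5 + t))
I(-46*(-5)) + l((0*3)*0) = 4*(-46*(-5))*(5 - (-46)*(-5)) + (0*3)*0 = 4*230*(5 - 1*230) + 0*0 = 4*230*(5 - 230) + 0 = 4*230*(-225) + 0 = -207000 + 0 = -207000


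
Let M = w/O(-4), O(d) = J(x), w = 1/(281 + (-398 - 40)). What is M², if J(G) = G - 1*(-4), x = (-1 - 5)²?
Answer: 1/39438400 ≈ 2.5356e-8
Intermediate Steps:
x = 36 (x = (-6)² = 36)
w = -1/157 (w = 1/(281 - 438) = 1/(-157) = -1/157 ≈ -0.0063694)
J(G) = 4 + G (J(G) = G + 4 = 4 + G)
O(d) = 40 (O(d) = 4 + 36 = 40)
M = -1/6280 (M = -1/157/40 = -1/157*1/40 = -1/6280 ≈ -0.00015924)
M² = (-1/6280)² = 1/39438400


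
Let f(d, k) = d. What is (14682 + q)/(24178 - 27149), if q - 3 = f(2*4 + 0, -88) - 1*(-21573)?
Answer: -36266/2971 ≈ -12.207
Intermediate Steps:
q = 21584 (q = 3 + ((2*4 + 0) - 1*(-21573)) = 3 + ((8 + 0) + 21573) = 3 + (8 + 21573) = 3 + 21581 = 21584)
(14682 + q)/(24178 - 27149) = (14682 + 21584)/(24178 - 27149) = 36266/(-2971) = 36266*(-1/2971) = -36266/2971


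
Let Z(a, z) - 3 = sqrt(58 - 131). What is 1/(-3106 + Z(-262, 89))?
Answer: -3103/9628682 - I*sqrt(73)/9628682 ≈ -0.00032227 - 8.8735e-7*I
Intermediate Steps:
Z(a, z) = 3 + I*sqrt(73) (Z(a, z) = 3 + sqrt(58 - 131) = 3 + sqrt(-73) = 3 + I*sqrt(73))
1/(-3106 + Z(-262, 89)) = 1/(-3106 + (3 + I*sqrt(73))) = 1/(-3103 + I*sqrt(73))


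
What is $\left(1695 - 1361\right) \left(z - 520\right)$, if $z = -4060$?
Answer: $-1529720$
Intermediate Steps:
$\left(1695 - 1361\right) \left(z - 520\right) = \left(1695 - 1361\right) \left(-4060 - 520\right) = 334 \left(-4060 - 520\right) = 334 \left(-4580\right) = -1529720$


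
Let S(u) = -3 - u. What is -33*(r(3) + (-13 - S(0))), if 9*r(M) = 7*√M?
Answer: 330 - 77*√3/3 ≈ 285.54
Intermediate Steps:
r(M) = 7*√M/9 (r(M) = (7*√M)/9 = 7*√M/9)
-33*(r(3) + (-13 - S(0))) = -33*(7*√3/9 + (-13 - (-3 - 1*0))) = -33*(7*√3/9 + (-13 - (-3 + 0))) = -33*(7*√3/9 + (-13 - 1*(-3))) = -33*(7*√3/9 + (-13 + 3)) = -33*(7*√3/9 - 10) = -33*(-10 + 7*√3/9) = 330 - 77*√3/3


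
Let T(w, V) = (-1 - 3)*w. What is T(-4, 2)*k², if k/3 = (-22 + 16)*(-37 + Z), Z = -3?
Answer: 8294400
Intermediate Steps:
T(w, V) = -4*w
k = 720 (k = 3*((-22 + 16)*(-37 - 3)) = 3*(-6*(-40)) = 3*240 = 720)
T(-4, 2)*k² = -4*(-4)*720² = 16*518400 = 8294400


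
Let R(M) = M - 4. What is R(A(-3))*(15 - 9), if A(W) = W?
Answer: -42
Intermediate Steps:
R(M) = -4 + M
R(A(-3))*(15 - 9) = (-4 - 3)*(15 - 9) = -7*6 = -42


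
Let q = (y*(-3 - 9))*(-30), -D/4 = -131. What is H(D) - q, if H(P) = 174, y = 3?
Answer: -906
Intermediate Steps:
D = 524 (D = -4*(-131) = 524)
q = 1080 (q = (3*(-3 - 9))*(-30) = (3*(-12))*(-30) = -36*(-30) = 1080)
H(D) - q = 174 - 1*1080 = 174 - 1080 = -906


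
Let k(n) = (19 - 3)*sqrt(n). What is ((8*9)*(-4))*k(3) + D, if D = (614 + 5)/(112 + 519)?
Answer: 619/631 - 4608*sqrt(3) ≈ -7980.3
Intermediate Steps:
k(n) = 16*sqrt(n)
D = 619/631 ≈ 0.98098
((8*9)*(-4))*k(3) + D = ((8*9)*(-4))*(16*sqrt(3)) + 619/631 = (72*(-4))*(16*sqrt(3)) + 619/631 = -4608*sqrt(3) + 619/631 = 619/631 - 4608*sqrt(3)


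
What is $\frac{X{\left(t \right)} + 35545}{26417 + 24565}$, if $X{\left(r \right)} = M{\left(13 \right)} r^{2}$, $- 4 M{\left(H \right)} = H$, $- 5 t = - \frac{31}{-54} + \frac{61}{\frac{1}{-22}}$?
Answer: $- \frac{57847624597}{14866351200} \approx -3.8912$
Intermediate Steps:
$t = \frac{72437}{270}$ ($t = - \frac{- \frac{31}{-54} + \frac{61}{\frac{1}{-22}}}{5} = - \frac{\left(-31\right) \left(- \frac{1}{54}\right) + \frac{61}{- \frac{1}{22}}}{5} = - \frac{\frac{31}{54} + 61 \left(-22\right)}{5} = - \frac{\frac{31}{54} - 1342}{5} = \left(- \frac{1}{5}\right) \left(- \frac{72437}{54}\right) = \frac{72437}{270} \approx 268.29$)
$M{\left(H \right)} = - \frac{H}{4}$
$X{\left(r \right)} = - \frac{13 r^{2}}{4}$ ($X{\left(r \right)} = \left(- \frac{1}{4}\right) 13 r^{2} = - \frac{13 r^{2}}{4}$)
$\frac{X{\left(t \right)} + 35545}{26417 + 24565} = \frac{- \frac{13 \left(\frac{72437}{270}\right)^{2}}{4} + 35545}{26417 + 24565} = \frac{\left(- \frac{13}{4}\right) \frac{5247118969}{72900} + 35545}{50982} = \left(- \frac{68212546597}{291600} + 35545\right) \frac{1}{50982} = \left(- \frac{57847624597}{291600}\right) \frac{1}{50982} = - \frac{57847624597}{14866351200}$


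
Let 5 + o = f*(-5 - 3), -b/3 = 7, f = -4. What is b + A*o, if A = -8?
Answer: -237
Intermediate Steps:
b = -21 (b = -3*7 = -21)
o = 27 (o = -5 - 4*(-5 - 3) = -5 - 4*(-8) = -5 + 32 = 27)
b + A*o = -21 - 8*27 = -21 - 216 = -237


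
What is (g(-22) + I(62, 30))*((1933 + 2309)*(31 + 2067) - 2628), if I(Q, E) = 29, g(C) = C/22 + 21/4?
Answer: 295828176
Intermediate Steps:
g(C) = 21/4 + C/22 (g(C) = C*(1/22) + 21*(¼) = C/22 + 21/4 = 21/4 + C/22)
(g(-22) + I(62, 30))*((1933 + 2309)*(31 + 2067) - 2628) = ((21/4 + (1/22)*(-22)) + 29)*((1933 + 2309)*(31 + 2067) - 2628) = ((21/4 - 1) + 29)*(4242*2098 - 2628) = (17/4 + 29)*(8899716 - 2628) = (133/4)*8897088 = 295828176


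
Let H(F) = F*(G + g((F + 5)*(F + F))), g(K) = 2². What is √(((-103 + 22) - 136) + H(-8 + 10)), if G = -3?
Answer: I*√215 ≈ 14.663*I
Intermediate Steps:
g(K) = 4
H(F) = F (H(F) = F*(-3 + 4) = F*1 = F)
√(((-103 + 22) - 136) + H(-8 + 10)) = √(((-103 + 22) - 136) + (-8 + 10)) = √((-81 - 136) + 2) = √(-217 + 2) = √(-215) = I*√215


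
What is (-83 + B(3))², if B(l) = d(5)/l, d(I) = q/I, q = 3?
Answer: 171396/25 ≈ 6855.8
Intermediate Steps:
d(I) = 3/I
B(l) = 3/(5*l) (B(l) = (3/5)/l = (3*(⅕))/l = 3/(5*l))
(-83 + B(3))² = (-83 + (⅗)/3)² = (-83 + (⅗)*(⅓))² = (-83 + ⅕)² = (-414/5)² = 171396/25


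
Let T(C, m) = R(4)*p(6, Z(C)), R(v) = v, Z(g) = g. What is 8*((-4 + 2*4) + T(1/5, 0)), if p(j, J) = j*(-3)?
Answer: -544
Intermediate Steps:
p(j, J) = -3*j
T(C, m) = -72 (T(C, m) = 4*(-3*6) = 4*(-18) = -72)
8*((-4 + 2*4) + T(1/5, 0)) = 8*((-4 + 2*4) - 72) = 8*((-4 + 8) - 72) = 8*(4 - 72) = 8*(-68) = -544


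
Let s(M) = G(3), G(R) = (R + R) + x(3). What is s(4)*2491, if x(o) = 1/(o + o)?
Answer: 92167/6 ≈ 15361.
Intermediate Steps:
x(o) = 1/(2*o)
G(R) = 1/6 + 2*R (G(R) = (R + R) + (1/2)/3 = 2*R + (1/2)*(1/3) = 2*R + 1/6 = 1/6 + 2*R)
s(M) = 37/6 (s(M) = 1/6 + 2*3 = 1/6 + 6 = 37/6)
s(4)*2491 = (37/6)*2491 = 92167/6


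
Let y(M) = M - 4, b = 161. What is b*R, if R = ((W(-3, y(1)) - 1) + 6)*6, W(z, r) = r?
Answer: 1932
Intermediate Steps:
y(M) = -4 + M
R = 12 (R = (((-4 + 1) - 1) + 6)*6 = ((-3 - 1) + 6)*6 = (-4 + 6)*6 = 2*6 = 12)
b*R = 161*12 = 1932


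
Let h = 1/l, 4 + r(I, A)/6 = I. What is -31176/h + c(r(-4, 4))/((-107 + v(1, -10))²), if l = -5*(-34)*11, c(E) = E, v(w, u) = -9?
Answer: -49029559923/841 ≈ -5.8299e+7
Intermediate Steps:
r(I, A) = -24 + 6*I
l = 1870 (l = 170*11 = 1870)
h = 1/1870 ≈ 0.00053476
-31176/h + c(r(-4, 4))/((-107 + v(1, -10))²) = -31176/1/1870 + (-24 + 6*(-4))/((-107 - 9)²) = -31176*1870 + (-24 - 24)/((-116)²) = -58299120 - 48/13456 = -58299120 - 48*1/13456 = -58299120 - 3/841 = -49029559923/841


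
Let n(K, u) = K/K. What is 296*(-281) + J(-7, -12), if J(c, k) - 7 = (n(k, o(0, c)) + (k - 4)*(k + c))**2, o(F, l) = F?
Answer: 9856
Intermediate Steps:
n(K, u) = 1
J(c, k) = 7 + (1 + (-4 + k)*(c + k))**2 (J(c, k) = 7 + (1 + (k - 4)*(k + c))**2 = 7 + (1 + (-4 + k)*(c + k))**2)
296*(-281) + J(-7, -12) = 296*(-281) + (7 + (1 + (-12)**2 - 4*(-7) - 4*(-12) - 7*(-12))**2) = -83176 + (7 + (1 + 144 + 28 + 48 + 84)**2) = -83176 + (7 + 305**2) = -83176 + (7 + 93025) = -83176 + 93032 = 9856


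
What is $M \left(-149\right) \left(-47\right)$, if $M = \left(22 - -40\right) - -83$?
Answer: $1015435$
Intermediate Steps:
$M = 145$ ($M = \left(22 + 40\right) + 83 = 62 + 83 = 145$)
$M \left(-149\right) \left(-47\right) = 145 \left(-149\right) \left(-47\right) = \left(-21605\right) \left(-47\right) = 1015435$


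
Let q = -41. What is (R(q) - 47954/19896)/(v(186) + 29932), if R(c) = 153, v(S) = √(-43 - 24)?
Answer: 11210035361/2228164706517 - 1498067*I*√67/8912658826068 ≈ 0.0050311 - 1.3758e-6*I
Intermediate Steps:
v(S) = I*√67 (v(S) = √(-67) = I*√67)
(R(q) - 47954/19896)/(v(186) + 29932) = (153 - 47954/19896)/(I*√67 + 29932) = (153 - 47954*1/19896)/(29932 + I*√67) = (153 - 23977/9948)/(29932 + I*√67) = 1498067/(9948*(29932 + I*√67))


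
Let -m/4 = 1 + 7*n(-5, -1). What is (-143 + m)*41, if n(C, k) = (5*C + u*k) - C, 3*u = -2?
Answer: 48503/3 ≈ 16168.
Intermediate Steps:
u = -⅔ (u = (⅓)*(-2) = -⅔ ≈ -0.66667)
n(C, k) = 4*C - 2*k/3 (n(C, k) = (5*C - 2*k/3) - C = 4*C - 2*k/3)
m = 1612/3 (m = -4*(1 + 7*(4*(-5) - ⅔*(-1))) = -4*(1 + 7*(-20 + ⅔)) = -4*(1 + 7*(-58/3)) = -4*(1 - 406/3) = -4*(-403/3) = 1612/3 ≈ 537.33)
(-143 + m)*41 = (-143 + 1612/3)*41 = (1183/3)*41 = 48503/3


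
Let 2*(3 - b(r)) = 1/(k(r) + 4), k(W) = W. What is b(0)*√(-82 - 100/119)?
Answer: 23*I*√1173102/952 ≈ 26.167*I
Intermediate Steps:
b(r) = 3 - 1/(2*(4 + r)) (b(r) = 3 - 1/(2*(r + 4)) = 3 - 1/(2*(4 + r)))
b(0)*√(-82 - 100/119) = ((23 + 6*0)/(2*(4 + 0)))*√(-82 - 100/119) = ((½)*(23 + 0)/4)*√(-82 - 100*1/119) = ((½)*(¼)*23)*√(-82 - 100/119) = 23*√(-9858/119)/8 = 23*(I*√1173102/119)/8 = 23*I*√1173102/952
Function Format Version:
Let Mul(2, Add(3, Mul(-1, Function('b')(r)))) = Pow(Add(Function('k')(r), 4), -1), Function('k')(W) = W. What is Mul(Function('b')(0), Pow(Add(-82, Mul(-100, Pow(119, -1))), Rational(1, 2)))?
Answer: Mul(Rational(23, 952), I, Pow(1173102, Rational(1, 2))) ≈ Mul(26.167, I)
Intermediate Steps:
Function('b')(r) = Add(3, Mul(Rational(-1, 2), Pow(Add(4, r), -1))) (Function('b')(r) = Add(3, Mul(Rational(-1, 2), Pow(Add(r, 4), -1))) = Add(3, Mul(Rational(-1, 2), Pow(Add(4, r), -1))))
Mul(Function('b')(0), Pow(Add(-82, Mul(-100, Pow(119, -1))), Rational(1, 2))) = Mul(Mul(Rational(1, 2), Pow(Add(4, 0), -1), Add(23, Mul(6, 0))), Pow(Add(-82, Mul(-100, Pow(119, -1))), Rational(1, 2))) = Mul(Mul(Rational(1, 2), Pow(4, -1), Add(23, 0)), Pow(Add(-82, Mul(-100, Rational(1, 119))), Rational(1, 2))) = Mul(Mul(Rational(1, 2), Rational(1, 4), 23), Pow(Add(-82, Rational(-100, 119)), Rational(1, 2))) = Mul(Rational(23, 8), Pow(Rational(-9858, 119), Rational(1, 2))) = Mul(Rational(23, 8), Mul(Rational(1, 119), I, Pow(1173102, Rational(1, 2)))) = Mul(Rational(23, 952), I, Pow(1173102, Rational(1, 2)))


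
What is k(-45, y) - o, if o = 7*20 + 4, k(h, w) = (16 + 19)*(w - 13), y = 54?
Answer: 1291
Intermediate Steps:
k(h, w) = -455 + 35*w (k(h, w) = 35*(-13 + w) = -455 + 35*w)
o = 144 (o = 140 + 4 = 144)
k(-45, y) - o = (-455 + 35*54) - 1*144 = (-455 + 1890) - 144 = 1435 - 144 = 1291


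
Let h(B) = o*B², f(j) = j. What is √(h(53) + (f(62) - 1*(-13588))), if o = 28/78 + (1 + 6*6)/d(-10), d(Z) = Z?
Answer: √648715470/390 ≈ 65.307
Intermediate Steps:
o = -1303/390 (o = 28/78 + (1 + 6*6)/(-10) = 28*(1/78) + (1 + 36)*(-⅒) = 14/39 + 37*(-⅒) = 14/39 - 37/10 = -1303/390 ≈ -3.3410)
h(B) = -1303*B²/390
√(h(53) + (f(62) - 1*(-13588))) = √(-1303/390*53² + (62 - 1*(-13588))) = √(-1303/390*2809 + (62 + 13588)) = √(-3660127/390 + 13650) = √(1663373/390) = √648715470/390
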